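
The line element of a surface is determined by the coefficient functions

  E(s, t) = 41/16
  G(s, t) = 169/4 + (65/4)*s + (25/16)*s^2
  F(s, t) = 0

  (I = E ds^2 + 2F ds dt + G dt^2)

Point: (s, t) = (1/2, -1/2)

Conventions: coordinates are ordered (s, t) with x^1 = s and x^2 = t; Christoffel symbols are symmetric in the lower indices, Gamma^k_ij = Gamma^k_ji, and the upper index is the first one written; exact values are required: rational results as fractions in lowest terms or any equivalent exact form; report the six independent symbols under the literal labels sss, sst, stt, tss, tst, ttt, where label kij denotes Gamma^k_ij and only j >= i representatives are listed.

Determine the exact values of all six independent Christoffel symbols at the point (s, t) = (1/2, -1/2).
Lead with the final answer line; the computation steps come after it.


Answer: Gamma_sss = 0, Gamma_sst = 0, Gamma_stt = -285/82, Gamma_tss = 0, Gamma_tst = 10/57, Gamma_ttt = 0

E = 41/16, F = 0, G = 3249/64 at the point
E_s = 0, E_t = 0, F_s = 0, F_t = 0, G_s = 285/16, G_t = 0
EG - F^2 = 133209/1024;  g^inv = (1024/133209) * [[3249/64, 0], [0, 41/16]]
first-kind symbols [ij,l] = (1/2)(d_i g_jl + d_j g_il - d_l g_ij): [ss,s] = E_s/2 = 0, [ss,t] = F_s - E_t/2 = 0, [st,s] = E_t/2 = 0, [st,t] = G_s/2 = 285/32, [tt,s] = F_t - G_s/2 = -285/32, [tt,t] = G_t/2 = 0
Gamma^s_ij = (G*[ij,s] - F*[ij,t])/(EG - F^2), Gamma^t_ij = (E*[ij,t] - F*[ij,s])/(EG - F^2)


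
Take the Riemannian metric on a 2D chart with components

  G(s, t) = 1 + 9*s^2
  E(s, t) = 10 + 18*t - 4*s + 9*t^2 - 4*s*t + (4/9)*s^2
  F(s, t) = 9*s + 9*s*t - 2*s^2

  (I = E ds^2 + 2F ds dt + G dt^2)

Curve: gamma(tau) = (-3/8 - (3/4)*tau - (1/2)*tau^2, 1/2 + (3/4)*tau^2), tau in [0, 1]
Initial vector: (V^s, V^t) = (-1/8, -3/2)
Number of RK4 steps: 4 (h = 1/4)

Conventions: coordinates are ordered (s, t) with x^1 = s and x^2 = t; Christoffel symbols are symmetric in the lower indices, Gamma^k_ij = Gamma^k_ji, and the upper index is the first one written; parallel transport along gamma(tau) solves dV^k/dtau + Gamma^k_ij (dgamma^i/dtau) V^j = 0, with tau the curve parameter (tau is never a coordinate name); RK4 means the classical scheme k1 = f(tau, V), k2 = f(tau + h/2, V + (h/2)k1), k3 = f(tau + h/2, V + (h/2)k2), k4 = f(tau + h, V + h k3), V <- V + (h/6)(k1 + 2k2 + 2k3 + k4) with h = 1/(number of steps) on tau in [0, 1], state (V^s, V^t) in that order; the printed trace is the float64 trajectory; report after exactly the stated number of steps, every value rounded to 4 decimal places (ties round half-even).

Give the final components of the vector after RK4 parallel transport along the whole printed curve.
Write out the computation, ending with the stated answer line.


gamma'(tau) = (-3/4 - tau, (3/2)*tau); f(tau, V)^k = -Gamma^k_ij(gamma(tau)) gamma'^i(tau) V^j; h = 1/4; intermediate values shown to 6 dp
curve data and Christoffel symbols at the stage parameters:
  tau = 0.000000: gamma = (-0.375000, 0.500000), gamma' = (-0.750000, 0.000000); Gamma_sss = -0.127544, Gamma_sst = 0.573946, Gamma_stt = 0.000000, Gamma_tss = 0.030208, Gamma_tst = -0.135935, Gamma_ttt = 0.000000
  tau = 0.125000: gamma = (-0.476562, 0.511719), gamma' = (-0.875000, 0.187500); Gamma_sss = -0.121652, Gamma_sst = 0.547433, Gamma_stt = 0.000000, Gamma_tss = 0.035839, Gamma_tst = -0.161278, Gamma_ttt = 0.000000
  tau = 0.250000: gamma = (-0.593750, 0.546875), gamma' = (-1.000000, 0.375000); Gamma_sss = -0.113669, Gamma_sst = 0.511510, Gamma_stt = 0.000000, Gamma_tss = 0.040201, Gamma_tst = -0.180906, Gamma_ttt = 0.000000
  tau = 0.375000: gamma = (-0.726562, 0.605469), gamma' = (-1.125000, 0.562500); Gamma_sss = -0.104400, Gamma_sst = 0.469798, Gamma_stt = 0.000000, Gamma_tss = 0.042929, Gamma_tst = -0.193182, Gamma_ttt = 0.000000
  tau = 0.500000: gamma = (-0.875000, 0.687500), gamma' = (-1.250000, 0.750000); Gamma_sss = -0.094651, Gamma_sst = 0.425929, Gamma_stt = 0.000000, Gamma_tss = 0.044007, Gamma_tst = -0.198033, Gamma_ttt = 0.000000
  tau = 0.625000: gamma = (-1.039062, 0.792969), gamma' = (-1.375000, 0.937500); Gamma_sss = -0.085070, Gamma_sst = 0.382815, Gamma_stt = 0.000000, Gamma_tss = 0.043675, Gamma_tst = -0.196538, Gamma_ttt = 0.000000
  tau = 0.750000: gamma = (-1.218750, 0.921875), gamma' = (-1.500000, 1.125000); Gamma_sss = -0.076083, Gamma_sst = 0.342374, Gamma_stt = 0.000000, Gamma_tss = 0.042288, Gamma_tst = -0.190298, Gamma_ttt = 0.000000
  tau = 0.875000: gamma = (-1.414062, 1.074219), gamma' = (-1.625000, 1.312500); Gamma_sss = -0.067913, Gamma_sst = 0.305609, Gamma_stt = 0.000000, Gamma_tss = 0.040207, Gamma_tst = -0.180933, Gamma_ttt = 0.000000
  tau = 1.000000: gamma = (-1.625000, 1.250000), gamma' = (-1.750000, 1.500000); Gamma_sss = -0.060634, Gamma_sst = 0.272854, Gamma_stt = 0.000000, Gamma_tss = 0.037735, Gamma_tst = -0.169808, Gamma_ttt = 0.000000
step 0: V^s = -0.1250, V^t = -1.5000
step 1: k1 = (-0.633732, 0.150094), k2 = (-0.666819, 0.196450), k3 = (-0.663179, 0.195377), k4 = (-0.653447, 0.231105); V <- V + (h/6)(k1 + 2k2 + 2k3 + k4): V^s = -0.2895, V^t = -1.4515
step 2: k1 = (-0.654011, 0.231305), k2 = (-0.610153, 0.250896), k3 = (-0.610952, 0.251224), k4 = (-0.545758, 0.253747); V <- V + (h/6)(k1 + 2k2 + 2k3 + k4): V^s = -0.4412, V^t = -1.3894
step 3: k1 = (-0.546591, 0.254135), k2 = (-0.472154, 0.242406), k3 = (-0.477354, 0.245075), k4 = (-0.402200, 0.223550); V <- V + (h/6)(k1 + 2k2 + 2k3 + k4): V^s = -0.5599, V^t = -1.3289
step 4: k1 = (-0.402920, 0.223951), k2 = (-0.333922, 0.197695), k3 = (-0.339963, 0.201272), k4 = (-0.278151, 0.173104); V <- V + (h/6)(k1 + 2k2 + 2k3 + k4): V^s = -0.6444, V^t = -1.2791

Answer: V^s = -0.6444, V^t = -1.2791


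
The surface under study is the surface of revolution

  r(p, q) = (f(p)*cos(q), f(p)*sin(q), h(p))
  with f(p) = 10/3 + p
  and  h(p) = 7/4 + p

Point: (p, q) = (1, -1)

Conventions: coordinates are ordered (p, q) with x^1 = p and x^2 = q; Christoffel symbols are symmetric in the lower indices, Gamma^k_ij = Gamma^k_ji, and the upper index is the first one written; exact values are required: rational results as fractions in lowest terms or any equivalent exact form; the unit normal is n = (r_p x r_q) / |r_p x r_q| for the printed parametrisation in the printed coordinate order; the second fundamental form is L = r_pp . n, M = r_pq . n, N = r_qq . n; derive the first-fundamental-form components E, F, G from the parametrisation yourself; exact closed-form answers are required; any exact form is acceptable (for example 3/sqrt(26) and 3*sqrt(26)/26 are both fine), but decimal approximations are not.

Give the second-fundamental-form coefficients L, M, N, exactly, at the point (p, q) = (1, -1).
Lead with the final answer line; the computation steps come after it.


Answer: L = 0, M = 0, N = 13*sqrt(2)/6

f = 13/3, f' = 1, f'' = 0, h' = 1, h'' = 0
E = 2, F = 0, G = 169/9; answer radicand W^2 = 2
unnormalised second-form numerators: l = 0, m = 0, n = 13/3; L = l/sqrt(2), and similarly M = m/sqrt(W^2), N = n/sqrt(W^2)


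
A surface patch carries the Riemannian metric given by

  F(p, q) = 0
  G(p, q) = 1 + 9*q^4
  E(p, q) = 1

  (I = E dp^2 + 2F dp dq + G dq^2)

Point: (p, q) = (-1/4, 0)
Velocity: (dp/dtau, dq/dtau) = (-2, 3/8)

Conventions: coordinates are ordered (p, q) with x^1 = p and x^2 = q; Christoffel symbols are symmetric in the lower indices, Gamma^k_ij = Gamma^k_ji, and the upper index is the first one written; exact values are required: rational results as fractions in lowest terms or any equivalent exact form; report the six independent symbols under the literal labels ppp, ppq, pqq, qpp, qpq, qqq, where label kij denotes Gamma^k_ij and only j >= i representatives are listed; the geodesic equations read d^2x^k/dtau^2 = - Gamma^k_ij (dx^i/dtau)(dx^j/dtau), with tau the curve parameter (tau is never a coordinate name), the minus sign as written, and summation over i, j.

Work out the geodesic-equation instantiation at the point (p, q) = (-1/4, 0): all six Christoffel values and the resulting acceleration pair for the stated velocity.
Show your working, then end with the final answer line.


E = 1, F = 0, G = 1 at the point
E_p = 0, E_q = 0, F_p = 0, F_q = 0, G_p = 0, G_q = 0
EG - F^2 = 1;  g^inv = (1) * [[1, 0], [0, 1]]
first-kind symbols [ij,l] = (1/2)(d_i g_jl + d_j g_il - d_l g_ij): [pp,p] = E_p/2 = 0, [pp,q] = F_p - E_q/2 = 0, [pq,p] = E_q/2 = 0, [pq,q] = G_p/2 = 0, [qq,p] = F_q - G_p/2 = 0, [qq,q] = G_q/2 = 0
Gamma^p_ij = (G*[ij,p] - F*[ij,q])/(EG - F^2), Gamma^q_ij = (E*[ij,q] - F*[ij,p])/(EG - F^2)
Gamma_ppp = 0, Gamma_ppq = 0, Gamma_pqq = 0, Gamma_qpp = 0, Gamma_qpq = 0, Gamma_qqq = 0
d^2p/dtau^2 = -(Gamma_ppp*(-2)^2 + 2*Gamma_ppq*(-2)*(3/8) + Gamma_pqq*(3/8)^2) = 0
d^2q/dtau^2 = -(Gamma_qpp*(-2)^2 + 2*Gamma_qpq*(-2)*(3/8) + Gamma_qqq*(3/8)^2) = 0

Answer: Gamma_ppp = 0, Gamma_ppq = 0, Gamma_pqq = 0, Gamma_qpp = 0, Gamma_qpq = 0, Gamma_qqq = 0; accelerations (d^2p/dtau^2, d^2q/dtau^2) = (0, 0)


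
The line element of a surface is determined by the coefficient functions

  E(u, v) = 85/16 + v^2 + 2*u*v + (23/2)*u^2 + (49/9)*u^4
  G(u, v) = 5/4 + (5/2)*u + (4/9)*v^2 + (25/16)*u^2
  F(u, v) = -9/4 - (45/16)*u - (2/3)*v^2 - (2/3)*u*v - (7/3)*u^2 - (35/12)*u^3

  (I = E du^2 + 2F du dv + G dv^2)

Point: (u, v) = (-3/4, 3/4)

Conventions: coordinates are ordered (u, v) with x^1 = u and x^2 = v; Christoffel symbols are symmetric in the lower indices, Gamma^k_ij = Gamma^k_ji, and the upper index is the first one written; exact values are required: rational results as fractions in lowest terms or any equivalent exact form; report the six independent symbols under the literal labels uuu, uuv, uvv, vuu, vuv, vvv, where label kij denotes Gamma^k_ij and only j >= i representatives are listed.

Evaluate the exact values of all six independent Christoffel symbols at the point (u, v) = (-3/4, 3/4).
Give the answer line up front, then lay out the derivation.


Answer: Gamma_uuu = -40071/35344, Gamma_uuv = 95/35344, Gamma_uvv = -3557/106032, Gamma_vuu = -349775/35344, Gamma_vuv = 16565/106032, Gamma_vvv = 205705/318096

E = 3313/256, F = -57/256, G = 129/256 at the point
E_u = -399/16, E_v = 0, F_u = -303/64, F_v = -1/2, G_u = 5/32, G_v = 2/3
EG - F^2 = 6627/1024;  g^inv = (1024/6627) * [[129/256, 57/256], [57/256, 3313/256]]
first-kind symbols [ij,l] = (1/2)(d_i g_jl + d_j g_il - d_l g_ij): [uu,u] = E_u/2 = -399/32, [uu,v] = F_u - E_v/2 = -303/64, [uv,u] = E_v/2 = 0, [uv,v] = G_u/2 = 5/64, [vv,u] = F_v - G_u/2 = -37/64, [vv,v] = G_v/2 = 1/3
Gamma^u_ij = (G*[ij,u] - F*[ij,v])/(EG - F^2), Gamma^v_ij = (E*[ij,v] - F*[ij,u])/(EG - F^2)


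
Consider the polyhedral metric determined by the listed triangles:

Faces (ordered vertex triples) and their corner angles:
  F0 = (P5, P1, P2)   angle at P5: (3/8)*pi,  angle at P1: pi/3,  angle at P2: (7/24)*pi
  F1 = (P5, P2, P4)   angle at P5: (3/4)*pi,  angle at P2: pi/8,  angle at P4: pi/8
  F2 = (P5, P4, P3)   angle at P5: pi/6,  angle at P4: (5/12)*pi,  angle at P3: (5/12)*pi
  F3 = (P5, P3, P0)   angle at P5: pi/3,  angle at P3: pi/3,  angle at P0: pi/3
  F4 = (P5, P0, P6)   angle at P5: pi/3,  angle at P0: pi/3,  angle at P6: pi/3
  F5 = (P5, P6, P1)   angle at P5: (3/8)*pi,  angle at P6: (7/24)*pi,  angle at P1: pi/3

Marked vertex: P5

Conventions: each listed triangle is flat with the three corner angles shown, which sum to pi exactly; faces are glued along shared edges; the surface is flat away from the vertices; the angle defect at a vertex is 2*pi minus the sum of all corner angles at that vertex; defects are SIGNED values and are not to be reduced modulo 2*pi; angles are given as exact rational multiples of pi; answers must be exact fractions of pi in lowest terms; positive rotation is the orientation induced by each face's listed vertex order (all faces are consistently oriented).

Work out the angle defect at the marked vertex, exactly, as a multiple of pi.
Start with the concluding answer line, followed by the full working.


Answer: defect(P5) = -pi/3

Sum of corner angles at P5: (7/3)*pi
defect = 2*pi - (7/3)*pi


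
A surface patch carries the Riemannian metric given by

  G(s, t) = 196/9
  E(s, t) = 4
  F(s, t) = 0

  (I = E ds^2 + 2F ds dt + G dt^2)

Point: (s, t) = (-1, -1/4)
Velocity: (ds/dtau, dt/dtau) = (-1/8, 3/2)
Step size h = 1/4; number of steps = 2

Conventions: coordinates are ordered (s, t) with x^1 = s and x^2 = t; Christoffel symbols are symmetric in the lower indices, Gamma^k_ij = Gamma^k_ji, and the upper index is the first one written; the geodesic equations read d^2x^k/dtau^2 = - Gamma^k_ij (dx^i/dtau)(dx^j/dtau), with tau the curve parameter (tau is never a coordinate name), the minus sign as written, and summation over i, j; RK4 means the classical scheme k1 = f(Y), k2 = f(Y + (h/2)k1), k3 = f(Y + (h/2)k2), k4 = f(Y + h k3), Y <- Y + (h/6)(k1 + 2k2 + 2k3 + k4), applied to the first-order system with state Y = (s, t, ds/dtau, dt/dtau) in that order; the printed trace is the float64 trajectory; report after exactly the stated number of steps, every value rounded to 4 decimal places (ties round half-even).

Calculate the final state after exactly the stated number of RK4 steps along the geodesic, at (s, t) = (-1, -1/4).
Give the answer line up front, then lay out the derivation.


Answer: s = -1.0625, t = 0.5000, ds/dtau = -0.1250, dt/dtau = 1.5000

f(Y) = (ds/dtau, dt/dtau, -Gamma^s_ij Y'^i Y'^j, -Gamma^t_ij Y'^i Y'^j) with the Gammas evaluated at the stage position; h = 0.250000; intermediate values shown to 6 dp
step 0: s = -1.0000, t = -0.2500, ds/dtau = -0.1250, dt/dtau = 1.5000
step 1:
  k1: at (s, t) = (-1.000000, -0.250000), (ds/dtau, dt/dtau) = (-0.125000, 1.500000); Gamma_sss = 0.000000, Gamma_sst = 0.000000, Gamma_stt = 0.000000, Gamma_tss = 0.000000, Gamma_tst = 0.000000, Gamma_ttt = 0.000000; k1 = (-0.125000, 1.500000, 0.000000, 0.000000)
  k2: at (s, t) = (-1.015625, -0.062500), (ds/dtau, dt/dtau) = (-0.125000, 1.500000); Gamma_sss = 0.000000, Gamma_sst = 0.000000, Gamma_stt = 0.000000, Gamma_tss = 0.000000, Gamma_tst = 0.000000, Gamma_ttt = 0.000000; k2 = (-0.125000, 1.500000, 0.000000, 0.000000)
  k3: at (s, t) = (-1.015625, -0.062500), (ds/dtau, dt/dtau) = (-0.125000, 1.500000); Gamma_sss = 0.000000, Gamma_sst = 0.000000, Gamma_stt = 0.000000, Gamma_tss = 0.000000, Gamma_tst = 0.000000, Gamma_ttt = 0.000000; k3 = (-0.125000, 1.500000, 0.000000, 0.000000)
  k4: at (s, t) = (-1.031250, 0.125000), (ds/dtau, dt/dtau) = (-0.125000, 1.500000); Gamma_sss = 0.000000, Gamma_sst = 0.000000, Gamma_stt = 0.000000, Gamma_tss = 0.000000, Gamma_tst = 0.000000, Gamma_ttt = 0.000000; k4 = (-0.125000, 1.500000, 0.000000, 0.000000)
  Y <- Y + (h/6)(k1 + 2k2 + 2k3 + k4): s = -1.0312, t = 0.1250, ds/dtau = -0.1250, dt/dtau = 1.5000
step 2:
  k1: at (s, t) = (-1.031250, 0.125000), (ds/dtau, dt/dtau) = (-0.125000, 1.500000); Gamma_sss = 0.000000, Gamma_sst = 0.000000, Gamma_stt = 0.000000, Gamma_tss = 0.000000, Gamma_tst = 0.000000, Gamma_ttt = 0.000000; k1 = (-0.125000, 1.500000, 0.000000, 0.000000)
  k2: at (s, t) = (-1.046875, 0.312500), (ds/dtau, dt/dtau) = (-0.125000, 1.500000); Gamma_sss = 0.000000, Gamma_sst = 0.000000, Gamma_stt = 0.000000, Gamma_tss = 0.000000, Gamma_tst = 0.000000, Gamma_ttt = 0.000000; k2 = (-0.125000, 1.500000, 0.000000, 0.000000)
  k3: at (s, t) = (-1.046875, 0.312500), (ds/dtau, dt/dtau) = (-0.125000, 1.500000); Gamma_sss = 0.000000, Gamma_sst = 0.000000, Gamma_stt = 0.000000, Gamma_tss = 0.000000, Gamma_tst = 0.000000, Gamma_ttt = 0.000000; k3 = (-0.125000, 1.500000, 0.000000, 0.000000)
  k4: at (s, t) = (-1.062500, 0.500000), (ds/dtau, dt/dtau) = (-0.125000, 1.500000); Gamma_sss = 0.000000, Gamma_sst = 0.000000, Gamma_stt = 0.000000, Gamma_tss = 0.000000, Gamma_tst = 0.000000, Gamma_ttt = 0.000000; k4 = (-0.125000, 1.500000, 0.000000, 0.000000)
  Y <- Y + (h/6)(k1 + 2k2 + 2k3 + k4): s = -1.0625, t = 0.5000, ds/dtau = -0.1250, dt/dtau = 1.5000


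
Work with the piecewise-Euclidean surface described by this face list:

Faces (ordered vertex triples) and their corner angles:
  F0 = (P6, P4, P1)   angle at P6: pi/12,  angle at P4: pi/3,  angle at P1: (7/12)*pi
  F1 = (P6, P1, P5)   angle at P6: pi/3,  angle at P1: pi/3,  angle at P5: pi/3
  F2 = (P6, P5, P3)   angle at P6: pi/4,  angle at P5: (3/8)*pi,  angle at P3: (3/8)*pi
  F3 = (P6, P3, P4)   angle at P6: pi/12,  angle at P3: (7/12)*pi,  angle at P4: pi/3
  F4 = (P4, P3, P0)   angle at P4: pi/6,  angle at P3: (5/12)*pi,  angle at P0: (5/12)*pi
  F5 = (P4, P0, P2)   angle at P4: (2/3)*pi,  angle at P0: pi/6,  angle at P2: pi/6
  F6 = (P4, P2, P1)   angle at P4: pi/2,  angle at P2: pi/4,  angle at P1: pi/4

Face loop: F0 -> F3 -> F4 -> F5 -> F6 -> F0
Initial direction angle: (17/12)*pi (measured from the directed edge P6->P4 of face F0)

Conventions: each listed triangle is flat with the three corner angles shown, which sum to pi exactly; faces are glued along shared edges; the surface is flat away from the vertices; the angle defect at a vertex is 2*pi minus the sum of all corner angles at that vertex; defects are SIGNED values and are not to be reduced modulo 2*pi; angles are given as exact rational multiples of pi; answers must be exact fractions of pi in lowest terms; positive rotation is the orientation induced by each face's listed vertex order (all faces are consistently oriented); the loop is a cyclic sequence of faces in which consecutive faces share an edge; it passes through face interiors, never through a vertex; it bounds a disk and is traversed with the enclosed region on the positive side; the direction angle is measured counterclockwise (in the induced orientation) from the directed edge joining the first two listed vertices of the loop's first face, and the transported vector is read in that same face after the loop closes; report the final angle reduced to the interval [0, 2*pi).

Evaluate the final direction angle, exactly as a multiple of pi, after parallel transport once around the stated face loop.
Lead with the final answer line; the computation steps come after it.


Answer: final direction angle = (17/12)*pi

enclosed vertex P4: corner angles sum to 2*pi, defect = 2*pi - 2*pi = 0
by Gauss-Bonnet the loop rotates the vector by the enclosed defect sum (positive orientation, mod 2*pi)
final angle = (17/12)*pi + 0 = (17/12)*pi (mod 2*pi)


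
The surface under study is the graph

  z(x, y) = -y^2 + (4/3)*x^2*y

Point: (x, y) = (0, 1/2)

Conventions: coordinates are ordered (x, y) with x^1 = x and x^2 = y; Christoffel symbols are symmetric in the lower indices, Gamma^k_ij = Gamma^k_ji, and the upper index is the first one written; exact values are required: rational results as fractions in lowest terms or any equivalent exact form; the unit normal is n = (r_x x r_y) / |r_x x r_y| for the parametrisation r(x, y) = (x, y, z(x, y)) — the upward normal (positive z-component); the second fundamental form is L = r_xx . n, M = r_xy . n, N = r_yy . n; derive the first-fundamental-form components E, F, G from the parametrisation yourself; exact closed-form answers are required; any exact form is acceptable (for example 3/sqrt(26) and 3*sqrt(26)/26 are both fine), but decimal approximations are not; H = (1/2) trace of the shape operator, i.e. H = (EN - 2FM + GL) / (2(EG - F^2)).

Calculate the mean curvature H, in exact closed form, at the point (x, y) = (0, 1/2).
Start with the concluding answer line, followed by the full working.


Answer: H = sqrt(2)/12

z_x = 0, z_y = -1, z_xx = 4/3, z_xy = 0, z_yy = -2
E = 1, F = 0, G = 2; answer radicand W^2 = 2
unnormalised second-form numerators: l = 4/3, m = 0, n = -2; L = l/sqrt(2), and similarly M = m/sqrt(W^2), N = n/sqrt(W^2)
H = (E*n - 2*F*m + G*l) / (2*(EG - F^2)*sqrt(W^2)); E*n - 2*F*m + G*l = 2/3, EG - F^2 = 2, so H = (1/6)/sqrt(2)


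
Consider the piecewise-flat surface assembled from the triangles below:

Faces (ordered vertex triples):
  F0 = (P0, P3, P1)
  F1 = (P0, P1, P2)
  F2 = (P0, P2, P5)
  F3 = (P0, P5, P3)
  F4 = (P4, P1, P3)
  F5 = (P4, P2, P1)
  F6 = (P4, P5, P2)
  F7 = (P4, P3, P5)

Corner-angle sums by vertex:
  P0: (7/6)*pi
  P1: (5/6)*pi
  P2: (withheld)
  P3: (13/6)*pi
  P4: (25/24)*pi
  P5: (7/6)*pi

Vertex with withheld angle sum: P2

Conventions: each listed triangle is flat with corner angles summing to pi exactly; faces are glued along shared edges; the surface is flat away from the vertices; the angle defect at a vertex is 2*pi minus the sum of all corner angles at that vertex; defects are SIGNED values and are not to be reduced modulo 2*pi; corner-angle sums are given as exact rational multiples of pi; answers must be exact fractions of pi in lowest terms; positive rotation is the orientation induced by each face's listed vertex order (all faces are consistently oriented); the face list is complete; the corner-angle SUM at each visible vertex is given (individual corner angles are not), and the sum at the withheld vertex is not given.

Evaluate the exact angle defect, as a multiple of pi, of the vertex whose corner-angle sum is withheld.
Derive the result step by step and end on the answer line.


V = 6, E = 12, F = 8; chi = V - E + F = 2
Gauss-Bonnet: total defect = 2*pi*chi = 4*pi; visible defects sum to (29/8)*pi

Answer: defect(P2) = (3/8)*pi


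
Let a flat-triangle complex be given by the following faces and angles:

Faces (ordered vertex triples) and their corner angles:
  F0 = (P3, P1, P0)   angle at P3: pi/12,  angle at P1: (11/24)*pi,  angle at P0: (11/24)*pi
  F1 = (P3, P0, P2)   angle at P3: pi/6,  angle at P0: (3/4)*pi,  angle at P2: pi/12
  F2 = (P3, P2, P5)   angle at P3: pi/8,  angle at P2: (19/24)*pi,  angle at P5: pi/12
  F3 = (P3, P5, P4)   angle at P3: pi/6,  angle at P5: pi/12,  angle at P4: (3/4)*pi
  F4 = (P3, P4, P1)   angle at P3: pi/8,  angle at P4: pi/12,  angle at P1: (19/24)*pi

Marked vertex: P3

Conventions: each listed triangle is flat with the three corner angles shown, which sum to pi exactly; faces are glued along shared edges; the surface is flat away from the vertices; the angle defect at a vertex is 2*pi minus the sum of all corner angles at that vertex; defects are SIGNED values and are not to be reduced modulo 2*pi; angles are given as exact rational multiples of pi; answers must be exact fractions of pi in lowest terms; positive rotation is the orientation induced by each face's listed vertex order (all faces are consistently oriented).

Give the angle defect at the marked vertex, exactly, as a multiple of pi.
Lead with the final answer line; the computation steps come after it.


Answer: defect(P3) = (4/3)*pi

Sum of corner angles at P3: (2/3)*pi
defect = 2*pi - (2/3)*pi


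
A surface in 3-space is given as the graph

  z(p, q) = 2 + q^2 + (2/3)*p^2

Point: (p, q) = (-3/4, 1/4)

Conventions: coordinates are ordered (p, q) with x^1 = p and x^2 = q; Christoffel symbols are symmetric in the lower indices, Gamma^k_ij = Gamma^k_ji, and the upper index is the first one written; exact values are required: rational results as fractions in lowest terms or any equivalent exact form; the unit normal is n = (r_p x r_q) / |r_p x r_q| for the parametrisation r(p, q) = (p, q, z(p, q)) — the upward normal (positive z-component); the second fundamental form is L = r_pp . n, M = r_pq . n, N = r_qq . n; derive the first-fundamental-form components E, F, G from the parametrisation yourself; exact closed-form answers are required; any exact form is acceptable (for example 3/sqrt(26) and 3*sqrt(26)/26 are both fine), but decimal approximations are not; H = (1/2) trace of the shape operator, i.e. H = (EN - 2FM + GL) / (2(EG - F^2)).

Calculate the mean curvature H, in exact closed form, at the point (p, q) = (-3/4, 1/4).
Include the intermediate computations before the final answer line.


z_p = -1, z_q = 1/2, z_pp = 4/3, z_pq = 0, z_qq = 2
E = 2, F = -1/2, G = 5/4; answer radicand W^2 = 9/4
unnormalised second-form numerators: l = 4/3, m = 0, n = 2; L = l/sqrt(9/4), and similarly M = m/sqrt(W^2), N = n/sqrt(W^2)
H = (E*n - 2*F*m + G*l) / (2*(EG - F^2)*sqrt(W^2)); E*n - 2*F*m + G*l = 17/3, EG - F^2 = 9/4, so H = (34/27)/sqrt(9/4)

Answer: H = 68/81


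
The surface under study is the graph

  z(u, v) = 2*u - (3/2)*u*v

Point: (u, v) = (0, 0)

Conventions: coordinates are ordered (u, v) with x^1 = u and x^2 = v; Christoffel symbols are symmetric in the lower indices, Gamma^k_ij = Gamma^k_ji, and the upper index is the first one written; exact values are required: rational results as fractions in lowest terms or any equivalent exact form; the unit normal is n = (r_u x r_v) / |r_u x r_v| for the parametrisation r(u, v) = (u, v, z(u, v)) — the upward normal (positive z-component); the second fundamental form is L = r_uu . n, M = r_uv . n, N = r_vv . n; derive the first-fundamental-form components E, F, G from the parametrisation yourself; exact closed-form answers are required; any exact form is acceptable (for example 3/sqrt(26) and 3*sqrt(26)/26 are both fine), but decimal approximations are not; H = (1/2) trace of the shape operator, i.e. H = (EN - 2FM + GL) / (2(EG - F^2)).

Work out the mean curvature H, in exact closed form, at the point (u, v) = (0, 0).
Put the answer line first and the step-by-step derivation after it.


Answer: H = 0

z_u = 2, z_v = 0, z_uu = 0, z_uv = -3/2, z_vv = 0
E = 5, F = 0, G = 1; answer radicand W^2 = 5
unnormalised second-form numerators: l = 0, m = -3/2, n = 0; L = l/sqrt(5), and similarly M = m/sqrt(W^2), N = n/sqrt(W^2)
H = (E*n - 2*F*m + G*l) / (2*(EG - F^2)*sqrt(W^2)); E*n - 2*F*m + G*l = 0, EG - F^2 = 5, so H = (0)/sqrt(5)


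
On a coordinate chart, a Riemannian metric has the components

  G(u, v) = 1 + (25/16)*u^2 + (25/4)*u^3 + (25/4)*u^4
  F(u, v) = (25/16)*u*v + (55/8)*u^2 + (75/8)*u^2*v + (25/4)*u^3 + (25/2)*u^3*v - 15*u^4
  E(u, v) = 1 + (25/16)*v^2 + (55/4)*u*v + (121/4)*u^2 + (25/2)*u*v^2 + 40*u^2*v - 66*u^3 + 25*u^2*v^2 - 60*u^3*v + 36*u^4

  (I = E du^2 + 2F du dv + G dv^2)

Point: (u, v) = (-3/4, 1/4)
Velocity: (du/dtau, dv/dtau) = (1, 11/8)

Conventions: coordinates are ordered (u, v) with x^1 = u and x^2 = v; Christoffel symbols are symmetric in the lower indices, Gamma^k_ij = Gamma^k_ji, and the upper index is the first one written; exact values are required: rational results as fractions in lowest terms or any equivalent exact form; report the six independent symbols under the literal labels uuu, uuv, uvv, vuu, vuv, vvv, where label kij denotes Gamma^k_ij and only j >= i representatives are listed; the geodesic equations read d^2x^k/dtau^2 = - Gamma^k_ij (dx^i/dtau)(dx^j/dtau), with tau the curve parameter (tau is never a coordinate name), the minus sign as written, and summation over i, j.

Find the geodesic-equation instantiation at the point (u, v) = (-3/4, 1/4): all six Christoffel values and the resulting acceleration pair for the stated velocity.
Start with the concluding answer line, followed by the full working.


Answer: Gamma_uuu = -131040/68849, Gamma_uuv = 20800/68849, Gamma_uvv = 0, Gamma_vuu = 7560/68849, Gamma_vuv = -1200/68849, Gamma_vvv = 0; accelerations (d^2u/dtau^2, d^2v/dtau^2) = (73840/68849, -4260/68849)

E = 4289/64, F = -975/256, G = 1249/1024 at the point
E_u = -4095/16, E_v = 325/8, F_u = 3545/128, F_v = -75/64, G_u = -75/32, G_v = 0
EG - F^2 = 68849/1024;  g^inv = (1024/68849) * [[1249/1024, 975/256], [975/256, 4289/64]]
first-kind symbols [ij,l] = (1/2)(d_i g_jl + d_j g_il - d_l g_ij): [uu,u] = E_u/2 = -4095/32, [uu,v] = F_u - E_v/2 = 945/128, [uv,u] = E_v/2 = 325/16, [uv,v] = G_u/2 = -75/64, [vv,u] = F_v - G_u/2 = 0, [vv,v] = G_v/2 = 0
Gamma^u_ij = (G*[ij,u] - F*[ij,v])/(EG - F^2), Gamma^v_ij = (E*[ij,v] - F*[ij,u])/(EG - F^2)
Gamma_uuu = -131040/68849, Gamma_uuv = 20800/68849, Gamma_uvv = 0, Gamma_vuu = 7560/68849, Gamma_vuv = -1200/68849, Gamma_vvv = 0
d^2u/dtau^2 = -(Gamma_uuu*(1)^2 + 2*Gamma_uuv*(1)*(11/8) + Gamma_uvv*(11/8)^2) = 73840/68849
d^2v/dtau^2 = -(Gamma_vuu*(1)^2 + 2*Gamma_vuv*(1)*(11/8) + Gamma_vvv*(11/8)^2) = -4260/68849


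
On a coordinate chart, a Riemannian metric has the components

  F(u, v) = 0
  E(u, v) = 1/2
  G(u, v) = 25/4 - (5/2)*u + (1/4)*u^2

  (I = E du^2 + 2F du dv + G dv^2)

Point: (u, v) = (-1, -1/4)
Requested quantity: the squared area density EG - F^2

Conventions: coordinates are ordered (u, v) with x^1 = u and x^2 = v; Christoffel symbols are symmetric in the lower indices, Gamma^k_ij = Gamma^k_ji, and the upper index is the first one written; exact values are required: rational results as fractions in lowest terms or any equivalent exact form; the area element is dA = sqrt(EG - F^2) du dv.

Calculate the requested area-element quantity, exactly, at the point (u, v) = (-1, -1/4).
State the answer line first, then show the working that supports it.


Answer: EG - F^2 = 9/2

E = 1/2, F = 0, G = 9; EG - F^2 = 9/2


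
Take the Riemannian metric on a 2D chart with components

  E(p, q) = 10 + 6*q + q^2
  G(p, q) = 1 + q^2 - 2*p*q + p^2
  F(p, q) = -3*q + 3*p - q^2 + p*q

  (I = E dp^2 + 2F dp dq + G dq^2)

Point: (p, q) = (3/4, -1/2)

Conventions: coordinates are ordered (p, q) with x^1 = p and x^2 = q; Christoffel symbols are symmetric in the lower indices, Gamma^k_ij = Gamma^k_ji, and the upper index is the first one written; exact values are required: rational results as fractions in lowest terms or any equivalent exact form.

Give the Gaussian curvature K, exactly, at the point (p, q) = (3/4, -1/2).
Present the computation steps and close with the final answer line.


E = 29/4, F = 25/8, G = 41/16, EG - F^2 = 141/16 at the point
E_p = 0, E_q = 5, F_p = 5/2, F_q = -5/4, G_p = 5/2, G_q = -5/2
E_qq = 2, F_pq = 1, G_pp = 2
Using the Brioschi determinant formula for K from the metric derivatives:
M1 = [[-E_qq/2 + F_pq - G_pp/2, E_p/2, F_p - E_q/2], [F_q - G_p/2, E, F], [G_q/2, F, G]] = [[-1, 0, 0], [-5/2, 29/4, 25/8], [-5/4, 25/8, 41/16]]; det M1 = -141/16
M2 = [[0, E_q/2, G_p/2], [E_q/2, E, F], [G_p/2, F, G]] = [[0, 5/2, 5/4], [5/2, 29/4, 25/8], [5/4, 25/8, 41/16]]; det M2 = -125/16
det M1 - det M2 = -1; K = -1 / (141/16)^2 = -256/19881

Answer: K = -256/19881


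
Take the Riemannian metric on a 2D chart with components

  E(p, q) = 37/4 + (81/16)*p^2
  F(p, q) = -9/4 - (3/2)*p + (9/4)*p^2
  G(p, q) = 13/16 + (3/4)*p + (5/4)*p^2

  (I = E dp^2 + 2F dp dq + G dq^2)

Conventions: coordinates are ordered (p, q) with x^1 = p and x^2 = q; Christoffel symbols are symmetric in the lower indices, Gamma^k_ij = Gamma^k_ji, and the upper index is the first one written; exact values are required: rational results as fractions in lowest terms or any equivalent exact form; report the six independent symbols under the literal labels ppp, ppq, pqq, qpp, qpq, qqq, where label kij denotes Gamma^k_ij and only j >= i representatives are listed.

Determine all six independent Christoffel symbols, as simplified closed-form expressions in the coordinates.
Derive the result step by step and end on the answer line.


E = 37/4 + (81/16)*p^2; F = -9/4 - (3/2)*p + (9/4)*p^2; G = 13/16 + (3/4)*p + (5/4)*p^2
Gamma^k_ij = (1/2) g^{kl} (d_i g_jl + d_j g_il - d_l g_ij), with g^inv = (1/(EG-F^2)) [[G, -F], [-F, E]]
first partials: E_p = (81/8)*p, E_q = 0, F_p = -3/2 + (9/2)*p, F_q = 0, G_p = 3/4 + (5/2)*p, G_q = 0
D = EG - F^2 = 157/64 + (3/16)*p + (6029/256)*p^2 + (675/64)*p^3 + (81/64)*p^4
expanded: Gamma^p_pp = (G E_p - 2F F_p + F E_q)/(2D), Gamma^p_pq = (G E_q - F G_p)/(2D), Gamma^p_qq = (2G F_q - G G_p - F G_q)/(2D), Gamma^q_pp = (2E F_p - E E_q - F E_p)/(2D), Gamma^q_pq = (E G_p - F E_q)/(2D), Gamma^q_qq = (E G_q - 2F F_q + F G_p)/(2D); substitute and cancel common factors

Answer: Gamma_ppp = (-972*p^3 + 3564*p^2 + 3069*p - 864)/(324*p^4 + 2700*p^3 + 6029*p^2 + 48*p + 628), Gamma_ppq = (-720*p^3 + 264*p^2 + 864*p + 216)/(324*p^4 + 2700*p^3 + 6029*p^2 + 48*p + 628), Gamma_pqq = (-400*p^3 - 360*p^2 - 332*p - 78)/(324*p^4 + 2700*p^3 + 6029*p^2 + 48*p + 628), Gamma_qpp = (2916*p^3 + 13572*p - 3552)/(324*p^4 + 2700*p^3 + 6029*p^2 + 48*p + 628), Gamma_qpq = (1620*p^3 + 486*p^2 + 2960*p + 888)/(324*p^4 + 2700*p^3 + 6029*p^2 + 48*p + 628), Gamma_qqq = (720*p^3 - 264*p^2 - 864*p - 216)/(324*p^4 + 2700*p^3 + 6029*p^2 + 48*p + 628)


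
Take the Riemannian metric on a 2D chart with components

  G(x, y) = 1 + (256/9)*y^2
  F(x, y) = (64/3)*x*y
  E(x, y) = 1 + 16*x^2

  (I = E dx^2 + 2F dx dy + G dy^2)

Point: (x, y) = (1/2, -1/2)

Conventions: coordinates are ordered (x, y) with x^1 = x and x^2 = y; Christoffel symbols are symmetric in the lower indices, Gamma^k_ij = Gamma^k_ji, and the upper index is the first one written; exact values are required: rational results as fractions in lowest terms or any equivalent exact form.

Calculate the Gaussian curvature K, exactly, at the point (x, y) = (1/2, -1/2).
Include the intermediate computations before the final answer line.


E = 5, F = -16/3, G = 73/9, EG - F^2 = 109/9 at the point
E_x = 16, E_y = 0, F_x = -32/3, F_y = 32/3, G_x = 0, G_y = -256/9
E_yy = 0, F_xy = 64/3, G_xx = 0
Evaluate Brioschi's two determinant matrices M1, M2 and divide by (EG - F^2)^2.
M1 = [[-E_yy/2 + F_xy - G_xx/2, E_x/2, F_x - E_y/2], [F_y - G_x/2, E, F], [G_y/2, F, G]] = [[64/3, 8, -32/3], [32/3, 5, -16/3], [-128/9, -16/3, 73/9]]; det M1 = 64/3
M2 = [[0, E_y/2, G_x/2], [E_y/2, E, F], [G_x/2, F, G]] = [[0, 0, 0], [0, 5, -16/3], [0, -16/3, 73/9]]; det M2 = 0
det M1 - det M2 = 64/3; K = 64/3 / (109/9)^2 = 1728/11881

Answer: K = 1728/11881


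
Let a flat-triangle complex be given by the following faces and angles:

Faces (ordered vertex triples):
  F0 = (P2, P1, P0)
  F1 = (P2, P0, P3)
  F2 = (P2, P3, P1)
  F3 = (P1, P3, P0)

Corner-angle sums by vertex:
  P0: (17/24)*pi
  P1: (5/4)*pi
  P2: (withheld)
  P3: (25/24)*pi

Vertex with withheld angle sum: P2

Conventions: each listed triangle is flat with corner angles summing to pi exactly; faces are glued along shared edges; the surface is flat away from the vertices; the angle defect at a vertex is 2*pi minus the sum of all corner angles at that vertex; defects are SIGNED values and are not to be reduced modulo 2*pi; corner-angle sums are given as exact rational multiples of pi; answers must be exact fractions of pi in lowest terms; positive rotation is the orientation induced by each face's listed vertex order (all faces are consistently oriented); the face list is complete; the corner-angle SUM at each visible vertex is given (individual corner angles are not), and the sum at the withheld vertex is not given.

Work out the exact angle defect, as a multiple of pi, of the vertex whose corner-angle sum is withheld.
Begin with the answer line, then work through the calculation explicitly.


Answer: defect(P2) = pi

V = 4, E = 6, F = 4; chi = V - E + F = 2
Gauss-Bonnet: total defect = 2*pi*chi = 4*pi; visible defects sum to 3*pi


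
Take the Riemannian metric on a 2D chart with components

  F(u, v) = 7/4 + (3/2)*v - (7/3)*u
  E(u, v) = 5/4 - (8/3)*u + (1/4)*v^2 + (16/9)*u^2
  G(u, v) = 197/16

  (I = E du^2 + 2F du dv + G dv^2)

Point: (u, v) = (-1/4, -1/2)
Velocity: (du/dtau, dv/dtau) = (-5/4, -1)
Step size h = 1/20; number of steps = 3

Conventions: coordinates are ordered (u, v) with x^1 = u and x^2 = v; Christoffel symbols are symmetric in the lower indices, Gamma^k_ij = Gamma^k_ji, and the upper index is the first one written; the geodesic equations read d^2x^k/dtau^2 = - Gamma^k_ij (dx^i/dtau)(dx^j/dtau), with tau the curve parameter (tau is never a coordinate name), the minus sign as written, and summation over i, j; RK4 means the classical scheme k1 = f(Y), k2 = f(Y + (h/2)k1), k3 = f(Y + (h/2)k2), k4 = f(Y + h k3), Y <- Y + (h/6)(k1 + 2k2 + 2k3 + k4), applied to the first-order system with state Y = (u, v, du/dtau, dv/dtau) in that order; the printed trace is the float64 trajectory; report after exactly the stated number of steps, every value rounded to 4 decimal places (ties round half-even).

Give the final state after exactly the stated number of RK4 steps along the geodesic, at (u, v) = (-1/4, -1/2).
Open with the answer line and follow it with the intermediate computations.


Answer: u = -0.4309, v = -0.6479, du/dtau = -1.1644, dv/dtau = -0.9729

f(Y) = (du/dtau, dv/dtau, -Gamma^u_ij Y'^i Y'^j, -Gamma^v_ij Y'^i Y'^j) with the Gammas evaluated at the stage position; h = 0.050000; intermediate values shown to 6 dp
step 0: u = -0.2500, v = -0.5000, du/dtau = -1.2500, dv/dtau = -1.0000
step 1:
  k1: at (u, v) = (-0.250000, -0.500000), (du/dtau, dv/dtau) = (-1.250000, -1.000000); Gamma_uuu = -0.791764, Gamma_uuv = -0.066254, Gamma_uvv = 0.795052, Gamma_vuu = -0.077540, Gamma_vuv = 0.008520, Gamma_vvv = -0.102240; k1 = (-1.250000, -1.000000, 0.607715, 0.202096)
  k2: at (u, v) = (-0.281250, -0.525000), (du/dtau, dv/dtau) = (-1.234807, -0.994948); Gamma_uuu = -0.773182, Gamma_uuv = -0.065733, Gamma_uvv = 0.751235, Gamma_vuu = -0.077198, Gamma_vuv = 0.008642, Gamma_vvv = -0.098766; k2 = (-1.234807, -0.994948, 0.596760, 0.194243)
  k3: at (u, v) = (-0.280870, -0.524874), (du/dtau, dv/dtau) = (-1.235081, -0.995144); Gamma_uuu = -0.773385, Gamma_uuv = -0.065758, Gamma_uvv = 0.751703, Gamma_vuu = -0.077217, Gamma_vuv = 0.008642, Gamma_vvv = -0.098785; k3 = (-1.235081, -0.995144, 0.596966, 0.194375)
  k4: at (u, v) = (-0.311754, -0.549757), (du/dtau, dv/dtau) = (-1.220152, -0.990281); Gamma_uuu = -0.755659, Gamma_uuv = -0.065204, Gamma_uvv = 0.711636, Gamma_vuu = -0.076910, Gamma_vuv = 0.008753, Gamma_vvv = -0.095528; k4 = (-1.220152, -0.990281, 0.584704, 0.187028)
  Y <- Y + (h/6)(k1 + 2k2 + 2k3 + k4): u = -0.3117, v = -0.5498, du/dtau = -1.2202, dv/dtau = -0.9903
step 2:
  k1: at (u, v) = (-0.311749, -0.549754), (du/dtau, dv/dtau) = (-1.220168, -0.990280); Gamma_uuu = -0.755661, Gamma_uuv = -0.065205, Gamma_uvv = 0.711641, Gamma_vuu = -0.076910, Gamma_vuv = 0.008753, Gamma_vvv = -0.095528; k1 = (-1.220168, -0.990280, 0.584735, 0.187032)
  k2: at (u, v) = (-0.342254, -0.574511), (du/dtau, dv/dtau) = (-1.205549, -0.985605); Gamma_uuu = -0.738767, Gamma_uuv = -0.064629, Gamma_uvv = 0.674964, Gamma_vuu = -0.076632, Gamma_vuv = 0.008854, Gamma_vvv = -0.092471; k2 = (-1.205549, -0.985605, 0.571600, 0.180160)
  k3: at (u, v) = (-0.341888, -0.574394), (du/dtau, dv/dtau) = (-1.205878, -0.985776); Gamma_uuu = -0.738949, Gamma_uuv = -0.064653, Gamma_uvv = 0.675349, Gamma_vuu = -0.076650, Gamma_vuv = 0.008854, Gamma_vvv = -0.092486; k3 = (-1.205878, -0.985776, 0.571971, 0.180285)
  k4: at (u, v) = (-0.372043, -0.599043), (du/dtau, dv/dtau) = (-1.191569, -0.981266); Gamma_uuu = -0.722826, Gamma_uuv = -0.064062, Gamma_uvv = 0.641641, Gamma_vuu = -0.076398, Gamma_vuv = 0.008947, Gamma_vvv = -0.089610; k4 = (-1.191569, -0.981266, 0.558278, 0.173835)
  Y <- Y + (h/6)(k1 + 2k2 + 2k3 + k4): u = -0.3720, v = -0.5990, du/dtau = -1.1916, dv/dtau = -0.9813
step 3:
  k1: at (u, v) = (-0.372038, -0.599040), (du/dtau, dv/dtau) = (-1.191583, -0.981266); Gamma_uuu = -0.722829, Gamma_uuv = -0.064062, Gamma_uvv = 0.641647, Gamma_vuu = -0.076398, Gamma_vuv = 0.008947, Gamma_vvv = -0.089611; k1 = (-1.191583, -0.981266, 0.558303, 0.173837)
  k2: at (u, v) = (-0.401827, -0.623571), (du/dtau, dv/dtau) = (-1.177626, -0.976920); Gamma_uuu = -0.707454, Gamma_uuv = -0.063463, Gamma_uvv = 0.610642, Gamma_vuu = -0.076167, Gamma_vuv = 0.009032, Gamma_vvv = -0.086903; k2 = (-1.177626, -0.976920, 0.544341, 0.167786)
  k3: at (u, v) = (-0.401478, -0.623463), (du/dtau, dv/dtau) = (-1.177975, -0.977071); Gamma_uuu = -0.707615, Gamma_uuv = -0.063485, Gamma_uvv = 0.610960, Gamma_vuu = -0.076184, Gamma_vuv = 0.009031, Gamma_vvv = -0.086916; k3 = (-1.177975, -0.977071, 0.544779, 0.167901)
  k4: at (u, v) = (-0.430936, -0.647893), (du/dtau, dv/dtau) = (-1.164344, -0.972871); Gamma_uuu = -0.692929, Gamma_uuv = -0.062881, Gamma_uvv = 0.582331, Gamma_vuu = -0.075971, Gamma_vuv = 0.009109, Gamma_vvv = -0.084361; k4 = (-1.164344, -0.972871, 0.530697, 0.162202)
  Y <- Y + (h/6)(k1 + 2k2 + 2k3 + k4): u = -0.4309, v = -0.6479, du/dtau = -1.1644, dv/dtau = -0.9729


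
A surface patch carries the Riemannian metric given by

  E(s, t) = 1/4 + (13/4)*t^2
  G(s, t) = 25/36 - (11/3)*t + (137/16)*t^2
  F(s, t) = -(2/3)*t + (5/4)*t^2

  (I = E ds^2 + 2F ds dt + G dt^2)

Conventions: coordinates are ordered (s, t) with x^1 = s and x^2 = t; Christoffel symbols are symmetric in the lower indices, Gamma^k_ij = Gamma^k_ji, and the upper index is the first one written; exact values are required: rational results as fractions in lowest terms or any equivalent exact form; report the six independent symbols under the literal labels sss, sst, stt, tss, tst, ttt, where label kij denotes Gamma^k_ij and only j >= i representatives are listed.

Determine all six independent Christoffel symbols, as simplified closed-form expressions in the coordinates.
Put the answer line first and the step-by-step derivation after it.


Answer: Gamma_sss = (2340*t^3 - 1248*t^2)/(15129*t^4 - 5904*t^3 + 2277*t^2 - 528*t + 100), Gamma_sst = (16029*t^3 - 6864*t^2 + 1300*t)/(15129*t^4 - 5904*t^3 + 2277*t^2 - 528*t + 100), Gamma_stt = (18495*t^3 - 11880*t^2 + 5112*t - 800)/(45387*t^4 - 17712*t^3 + 6831*t^2 - 1584*t + 300), Gamma_tss = (-6084*t^3 - 468*t)/(15129*t^4 - 5904*t^3 + 2277*t^2 - 528*t + 100), Gamma_tst = (-2340*t^3 + 1248*t^2)/(15129*t^4 - 5904*t^3 + 2277*t^2 - 528*t + 100), Gamma_ttt = (14229*t^3 - 1992*t^2 + 977*t - 264)/(15129*t^4 - 5904*t^3 + 2277*t^2 - 528*t + 100)

E = 1/4 + (13/4)*t^2; F = -(2/3)*t + (5/4)*t^2; G = 25/36 - (11/3)*t + (137/16)*t^2
Gamma^k_ij = (1/2) g^{kl} (d_i g_jl + d_j g_il - d_l g_ij), with g^inv = (1/(EG-F^2)) [[G, -F], [-F, E]]
first partials: E_s = 0, E_t = (13/2)*t, F_s = 0, F_t = -2/3 + (5/2)*t, G_s = 0, G_t = -11/3 + (137/8)*t
D = EG - F^2 = 25/144 - (11/12)*t + (253/64)*t^2 - (41/4)*t^3 + (1681/64)*t^4
expanded: Gamma^s_ss = (G E_s - 2F F_s + F E_t)/(2D), Gamma^s_st = (G E_t - F G_s)/(2D), Gamma^s_tt = (2G F_t - G G_s - F G_t)/(2D), Gamma^t_ss = (2E F_s - E E_t - F E_s)/(2D), Gamma^t_st = (E G_s - F E_t)/(2D), Gamma^t_tt = (E G_t - 2F F_t + F G_s)/(2D); substitute and cancel common factors
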